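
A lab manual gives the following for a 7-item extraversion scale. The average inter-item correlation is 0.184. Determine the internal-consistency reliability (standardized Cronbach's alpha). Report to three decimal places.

standardized Cronbach's alpha = 0.612

Standardized α = k·r̄ / (1 + (k−1)·r̄) = 7 × 0.184 / (1 + 6 × 0.184)
  = 1.2880 / 2.1040 = 0.612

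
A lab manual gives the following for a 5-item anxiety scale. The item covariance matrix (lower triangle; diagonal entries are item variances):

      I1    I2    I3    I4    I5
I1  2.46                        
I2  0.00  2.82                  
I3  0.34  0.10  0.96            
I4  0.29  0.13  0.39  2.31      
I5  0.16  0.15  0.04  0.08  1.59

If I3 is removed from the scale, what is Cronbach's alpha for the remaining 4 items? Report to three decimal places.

α = 0.200

Remaining items: I1, I2, I4, I5 (k = 4).
sum of item variances = 2.46 + 2.82 + 2.31 + 1.59 = 9.18
Var(T) = 9.18 + 2 × 0.81 = 10.80
α (item deleted) = (4/3)·(1 − 9.18/10.80) = 0.200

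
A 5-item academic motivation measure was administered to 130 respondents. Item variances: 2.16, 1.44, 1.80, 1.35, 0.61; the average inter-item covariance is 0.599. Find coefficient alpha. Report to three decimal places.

Σσᵢ² = 2.16 + 1.44 + 1.80 + 1.35 + 0.61 = 7.36
Sum of the 10 distinct covariances = 10 × 0.599 = 5.990
total variance = Σσᵢ² + 2·Σcov = 7.36 + 2 × 5.990 = 19.340
α = (5/4)·(1 − 7.36/19.340) = 0.774

α = 0.774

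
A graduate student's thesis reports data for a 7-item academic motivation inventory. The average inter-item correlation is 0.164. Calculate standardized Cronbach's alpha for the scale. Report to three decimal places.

Standardized α = k·r̄ / (1 + (k−1)·r̄) = 7 × 0.164 / (1 + 6 × 0.164)
  = 1.1480 / 1.9840 = 0.579

standardized Cronbach's alpha = 0.579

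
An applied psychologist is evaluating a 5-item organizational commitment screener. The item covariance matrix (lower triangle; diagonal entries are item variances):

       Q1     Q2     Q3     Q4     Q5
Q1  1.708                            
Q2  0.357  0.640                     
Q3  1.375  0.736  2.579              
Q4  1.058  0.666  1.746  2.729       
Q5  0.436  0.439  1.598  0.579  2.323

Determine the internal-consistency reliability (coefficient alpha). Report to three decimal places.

sum of item variances = 1.708 + 0.640 + 2.579 + 2.729 + 2.323 = 9.979
Σ_{i<j} σ_ij = 8.990
total variance = 9.979 + 2 × 8.990 = 27.959
α = (k/(k−1))·(1 − sum of item variances/total variance) = (5/4)·(1 − 9.979/27.959) = 0.804

coefficient alpha = 0.804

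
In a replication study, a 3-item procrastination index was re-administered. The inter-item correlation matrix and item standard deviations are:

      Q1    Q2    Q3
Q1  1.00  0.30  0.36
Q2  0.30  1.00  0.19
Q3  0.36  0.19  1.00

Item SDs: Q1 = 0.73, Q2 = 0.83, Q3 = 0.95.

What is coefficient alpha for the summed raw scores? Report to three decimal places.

Σσ²ᵢ = 0.73² + 0.83² + 0.95² = 2.1243
Covariances σ_ij = r_ij · s_i · s_j:
  σ(Q1,Q2) = 0.30 × 0.73 × 0.83 = 0.1818
  σ(Q1,Q3) = 0.36 × 0.73 × 0.95 = 0.2497
  σ(Q2,Q3) = 0.19 × 0.83 × 0.95 = 0.1498
σ²_T = Σσ²ᵢ + 2·Σσ_ij = 2.1243 + 2 × 0.5813 = 3.2869
α = (3/2)·(1 − 2.1243/3.2869) = 0.531

α = 0.531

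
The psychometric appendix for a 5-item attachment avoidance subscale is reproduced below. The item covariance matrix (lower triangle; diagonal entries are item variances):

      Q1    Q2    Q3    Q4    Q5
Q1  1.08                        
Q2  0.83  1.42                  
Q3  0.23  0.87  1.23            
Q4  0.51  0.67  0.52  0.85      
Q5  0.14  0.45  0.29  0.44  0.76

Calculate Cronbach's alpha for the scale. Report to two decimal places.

α = 0.81

sum of item variances = 1.08 + 1.42 + 1.23 + 0.85 + 0.76 = 5.34
Σ_{i<j} σ_ij = 4.95
σ²_T = 5.34 + 2 × 4.95 = 15.24
α = (k/(k−1))·(1 − sum of item variances/σ²_T) = (5/4)·(1 − 5.34/15.24) = 0.81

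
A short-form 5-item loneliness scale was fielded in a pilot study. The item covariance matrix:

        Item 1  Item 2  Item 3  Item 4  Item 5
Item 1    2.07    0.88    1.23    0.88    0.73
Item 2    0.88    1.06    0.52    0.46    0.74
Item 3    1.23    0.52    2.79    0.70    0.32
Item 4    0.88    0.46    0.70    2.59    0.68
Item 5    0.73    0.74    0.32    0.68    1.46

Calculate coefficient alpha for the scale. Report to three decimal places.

coefficient alpha = 0.736

ΣVar(i) = 2.07 + 1.06 + 2.79 + 2.59 + 1.46 = 9.97
Σ_{i<j} σ_ij = 7.14
Var(T) = 9.97 + 2 × 7.14 = 24.25
α = (k/(k−1))·(1 − ΣVar(i)/Var(T)) = (5/4)·(1 − 9.97/24.25) = 0.736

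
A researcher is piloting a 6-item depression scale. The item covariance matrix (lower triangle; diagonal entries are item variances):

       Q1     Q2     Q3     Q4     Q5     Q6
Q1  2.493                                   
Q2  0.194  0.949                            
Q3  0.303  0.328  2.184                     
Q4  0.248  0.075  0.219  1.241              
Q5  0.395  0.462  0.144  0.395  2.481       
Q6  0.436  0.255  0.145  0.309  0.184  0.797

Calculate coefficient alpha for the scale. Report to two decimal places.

Σσ²ᵢ = 2.493 + 0.949 + 2.184 + 1.241 + 2.481 + 0.797 = 10.145
Sum of off-diagonal covariances = 4.092
total variance = 10.145 + 2 × 4.092 = 18.329
α = (k/(k−1))·(1 − Σσ²ᵢ/total variance) = (6/5)·(1 − 10.145/18.329) = 0.54

coefficient alpha = 0.54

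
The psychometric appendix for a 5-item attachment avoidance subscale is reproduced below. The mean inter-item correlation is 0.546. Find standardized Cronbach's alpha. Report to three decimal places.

Standardized α = k·r̄ / (1 + (k−1)·r̄) = 5 × 0.546 / (1 + 4 × 0.546)
  = 2.7300 / 3.1840 = 0.857

α = 0.857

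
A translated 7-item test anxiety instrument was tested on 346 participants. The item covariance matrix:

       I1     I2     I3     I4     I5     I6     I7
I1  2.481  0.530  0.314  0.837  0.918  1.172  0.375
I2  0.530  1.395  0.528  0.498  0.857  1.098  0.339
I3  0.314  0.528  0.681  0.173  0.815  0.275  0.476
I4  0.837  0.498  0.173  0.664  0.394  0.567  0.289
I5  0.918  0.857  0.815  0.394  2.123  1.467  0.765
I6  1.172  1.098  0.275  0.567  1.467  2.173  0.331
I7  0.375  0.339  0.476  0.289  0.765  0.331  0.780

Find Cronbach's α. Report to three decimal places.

Cronbach's α = 0.836

Σσᵢ² = 2.481 + 1.395 + 0.681 + 0.664 + 2.123 + 2.173 + 0.780 = 10.297
Sum of the distinct covariances = 13.018
σ²_total = 10.297 + 2 × 13.018 = 36.333
α = (k/(k−1))·(1 − Σσᵢ²/σ²_total) = (7/6)·(1 − 10.297/36.333) = 0.836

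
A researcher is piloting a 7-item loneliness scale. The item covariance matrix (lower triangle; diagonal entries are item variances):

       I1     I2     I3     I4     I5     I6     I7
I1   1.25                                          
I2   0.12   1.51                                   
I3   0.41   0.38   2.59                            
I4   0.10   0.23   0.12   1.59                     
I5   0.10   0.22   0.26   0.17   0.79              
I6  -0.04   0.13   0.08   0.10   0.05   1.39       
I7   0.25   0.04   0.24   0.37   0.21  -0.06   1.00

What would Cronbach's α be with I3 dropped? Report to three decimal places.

α = 0.415

Remaining items: I1, I2, I4, I5, I6, I7 (k = 6).
ΣVar(i) = 1.25 + 1.51 + 1.59 + 0.79 + 1.39 + 1.00 = 7.53
σ²_total = 7.53 + 2 × 1.99 = 11.51
α (item deleted) = (6/5)·(1 − 7.53/11.51) = 0.415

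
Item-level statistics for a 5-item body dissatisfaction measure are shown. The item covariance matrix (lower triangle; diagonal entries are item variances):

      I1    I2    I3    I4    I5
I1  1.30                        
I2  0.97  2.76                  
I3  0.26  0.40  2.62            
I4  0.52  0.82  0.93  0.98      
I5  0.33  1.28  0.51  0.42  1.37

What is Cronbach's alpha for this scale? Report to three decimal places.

Σσᵢ² = 1.30 + 2.76 + 2.62 + 0.98 + 1.37 = 9.03
Sum of the distinct covariances = 6.44
σ²_total = 9.03 + 2 × 6.44 = 21.91
α = (k/(k−1))·(1 − Σσᵢ²/σ²_total) = (5/4)·(1 − 9.03/21.91) = 0.735

α = 0.735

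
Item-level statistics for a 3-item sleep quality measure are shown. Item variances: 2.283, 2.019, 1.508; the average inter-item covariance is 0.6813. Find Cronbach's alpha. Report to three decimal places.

Σσ²ᵢ = 2.283 + 2.019 + 1.508 = 5.810
Sum of the 3 distinct covariances = 3 × 0.6813 = 2.0439
σ²_total = Σσ²ᵢ + 2·Σcov = 5.810 + 2 × 2.0439 = 9.8978
α = (3/2)·(1 − 5.810/9.8978) = 0.620

α = 0.620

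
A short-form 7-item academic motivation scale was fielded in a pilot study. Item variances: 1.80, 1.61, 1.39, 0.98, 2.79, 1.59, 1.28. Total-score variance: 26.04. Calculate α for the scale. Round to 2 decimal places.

sum of item variances = 1.80 + 1.61 + 1.39 + 0.98 + 2.79 + 1.59 + 1.28 = 11.44
α = (k/(k−1))·(1 − sum of item variances/Var(T)) = (7/6)·(1 − 11.44/26.04) = 0.65

α = 0.65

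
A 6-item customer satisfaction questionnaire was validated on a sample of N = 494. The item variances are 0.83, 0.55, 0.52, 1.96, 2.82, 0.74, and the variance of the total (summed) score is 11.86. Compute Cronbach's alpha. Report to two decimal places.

Σσ²ᵢ = 0.83 + 0.55 + 0.52 + 1.96 + 2.82 + 0.74 = 7.42
α = (k/(k−1))·(1 − Σσ²ᵢ/Var(T)) = (6/5)·(1 − 7.42/11.86) = 0.45

α = 0.45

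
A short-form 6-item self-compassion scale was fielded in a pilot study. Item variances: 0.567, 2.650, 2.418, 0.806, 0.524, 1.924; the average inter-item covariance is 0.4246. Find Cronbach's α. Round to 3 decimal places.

sum of item variances = 0.567 + 2.650 + 2.418 + 0.806 + 0.524 + 1.924 = 8.889
Sum of the 15 distinct covariances = 15 × 0.4246 = 6.3690
σ²_total = sum of item variances + 2·Σcov = 8.889 + 2 × 6.3690 = 21.6270
α = (6/5)·(1 − 8.889/21.6270) = 0.707

Cronbach's α = 0.707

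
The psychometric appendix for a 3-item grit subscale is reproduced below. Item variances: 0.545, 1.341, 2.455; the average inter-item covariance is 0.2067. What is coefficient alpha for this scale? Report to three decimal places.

sum of item variances = 0.545 + 1.341 + 2.455 = 4.341
Sum of the 3 distinct covariances = 3 × 0.2067 = 0.6201
σ²_total = sum of item variances + 2·Σcov = 4.341 + 2 × 0.6201 = 5.5812
α = (3/2)·(1 − 4.341/5.5812) = 0.333

coefficient alpha = 0.333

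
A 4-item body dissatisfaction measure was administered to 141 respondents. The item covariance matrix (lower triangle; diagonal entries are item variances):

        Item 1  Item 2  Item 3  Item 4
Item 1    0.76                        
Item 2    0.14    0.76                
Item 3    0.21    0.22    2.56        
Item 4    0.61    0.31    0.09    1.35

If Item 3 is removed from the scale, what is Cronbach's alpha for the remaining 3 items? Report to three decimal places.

Remaining items: Item 1, Item 2, Item 4 (k = 3).
ΣVar(i) = 0.76 + 0.76 + 1.35 = 2.87
σ²_T = 2.87 + 2 × 1.06 = 4.99
α (item deleted) = (3/2)·(1 − 2.87/4.99) = 0.637

Cronbach's alpha = 0.637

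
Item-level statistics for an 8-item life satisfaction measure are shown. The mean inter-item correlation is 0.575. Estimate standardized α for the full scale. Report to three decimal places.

α = 0.915

Standardized α = k·r̄ / (1 + (k−1)·r̄) = 8 × 0.575 / (1 + 7 × 0.575)
  = 4.6000 / 5.0250 = 0.915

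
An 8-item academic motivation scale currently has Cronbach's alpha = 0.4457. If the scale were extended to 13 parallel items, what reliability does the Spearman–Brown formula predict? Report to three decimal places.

predicted reliability = 0.566

Length factor m = 13/8 = 1.6250
α' = m·α / (1 + (m−1)·α)
   = 13/8 × 0.4457 / (1 + (13/8 − 1) × 0.4457)
   = 0.7243 / 1.2786 = 0.566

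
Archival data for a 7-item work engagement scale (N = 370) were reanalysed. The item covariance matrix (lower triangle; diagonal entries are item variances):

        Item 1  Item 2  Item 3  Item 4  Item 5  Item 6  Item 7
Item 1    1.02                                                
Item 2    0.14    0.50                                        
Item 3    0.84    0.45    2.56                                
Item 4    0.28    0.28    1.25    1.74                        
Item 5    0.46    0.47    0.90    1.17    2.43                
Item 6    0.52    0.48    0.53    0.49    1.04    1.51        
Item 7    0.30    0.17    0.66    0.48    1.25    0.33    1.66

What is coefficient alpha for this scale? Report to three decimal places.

α = 0.801

ΣVar(i) = 1.02 + 0.50 + 2.56 + 1.74 + 2.43 + 1.51 + 1.66 = 11.42
Σ_{i<j} σ_ij = 12.49
σ²_T = 11.42 + 2 × 12.49 = 36.40
α = (k/(k−1))·(1 − ΣVar(i)/σ²_T) = (7/6)·(1 − 11.42/36.40) = 0.801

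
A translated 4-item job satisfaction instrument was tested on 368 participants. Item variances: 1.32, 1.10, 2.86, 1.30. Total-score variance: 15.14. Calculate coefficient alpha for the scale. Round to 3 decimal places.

coefficient alpha = 0.754

sum of item variances = 1.32 + 1.10 + 2.86 + 1.30 = 6.58
α = (k/(k−1))·(1 − sum of item variances/total variance) = (4/3)·(1 − 6.58/15.14) = 0.754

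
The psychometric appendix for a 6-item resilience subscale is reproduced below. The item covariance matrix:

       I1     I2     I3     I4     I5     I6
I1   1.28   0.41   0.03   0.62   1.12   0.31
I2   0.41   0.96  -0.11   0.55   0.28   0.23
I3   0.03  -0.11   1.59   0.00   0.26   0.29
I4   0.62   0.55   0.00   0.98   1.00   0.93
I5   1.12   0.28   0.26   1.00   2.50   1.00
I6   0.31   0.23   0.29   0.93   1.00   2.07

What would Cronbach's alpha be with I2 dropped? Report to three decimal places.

α = 0.711

Remaining items: I1, I3, I4, I5, I6 (k = 5).
Σσ²ᵢ = 1.28 + 1.59 + 0.98 + 2.50 + 2.07 = 8.42
σ²_total = 8.42 + 2 × 5.56 = 19.54
α (item deleted) = (5/4)·(1 − 8.42/19.54) = 0.711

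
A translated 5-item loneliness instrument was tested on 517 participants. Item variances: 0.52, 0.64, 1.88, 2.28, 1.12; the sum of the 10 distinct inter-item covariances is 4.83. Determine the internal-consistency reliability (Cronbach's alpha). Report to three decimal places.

α = 0.750

ΣVar(i) = 0.52 + 0.64 + 1.88 + 2.28 + 1.12 = 6.44
Sum of distinct covariances = 4.83
σ²_total = ΣVar(i) + 2·Σcov = 6.44 + 2 × 4.83 = 16.10
α = (5/4)·(1 − 6.44/16.10) = 0.750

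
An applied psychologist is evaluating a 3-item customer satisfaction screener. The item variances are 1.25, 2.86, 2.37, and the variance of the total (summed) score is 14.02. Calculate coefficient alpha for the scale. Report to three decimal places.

Σσ²ᵢ = 1.25 + 2.86 + 2.37 = 6.48
α = (k/(k−1))·(1 − Σσ²ᵢ/total variance) = (3/2)·(1 − 6.48/14.02) = 0.807

coefficient alpha = 0.807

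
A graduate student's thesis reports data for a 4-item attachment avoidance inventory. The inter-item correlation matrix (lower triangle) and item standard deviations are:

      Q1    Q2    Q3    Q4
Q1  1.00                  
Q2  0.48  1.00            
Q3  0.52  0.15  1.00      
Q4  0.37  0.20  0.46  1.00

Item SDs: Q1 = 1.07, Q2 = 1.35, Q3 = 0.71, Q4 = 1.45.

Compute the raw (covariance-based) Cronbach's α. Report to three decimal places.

α = 0.653

Σσ²ᵢ = 1.07² + 1.35² + 0.71² + 1.45² = 5.5740
Covariances σ_ij = r_ij · s_i · s_j:
  σ(Q1,Q2) = 0.48 × 1.07 × 1.35 = 0.6934
  σ(Q1,Q3) = 0.52 × 1.07 × 0.71 = 0.3950
  σ(Q1,Q4) = 0.37 × 1.07 × 1.45 = 0.5741
  σ(Q2,Q3) = 0.15 × 1.35 × 0.71 = 0.1438
  σ(Q2,Q4) = 0.20 × 1.35 × 1.45 = 0.3915
  σ(Q3,Q4) = 0.46 × 0.71 × 1.45 = 0.4736
σ²_T = Σσ²ᵢ + 2·Σσ_ij = 5.5740 + 2 × 2.6714 = 10.9168
α = (4/3)·(1 − 5.5740/10.9168) = 0.653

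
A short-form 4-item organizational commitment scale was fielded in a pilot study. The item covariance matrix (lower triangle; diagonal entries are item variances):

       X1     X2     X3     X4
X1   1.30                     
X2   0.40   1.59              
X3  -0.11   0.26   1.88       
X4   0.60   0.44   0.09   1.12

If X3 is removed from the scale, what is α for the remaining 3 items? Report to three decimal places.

Remaining items: X1, X2, X4 (k = 3).
ΣVar(i) = 1.30 + 1.59 + 1.12 = 4.01
total variance = 4.01 + 2 × 1.44 = 6.89
α (item deleted) = (3/2)·(1 − 4.01/6.89) = 0.627

α = 0.627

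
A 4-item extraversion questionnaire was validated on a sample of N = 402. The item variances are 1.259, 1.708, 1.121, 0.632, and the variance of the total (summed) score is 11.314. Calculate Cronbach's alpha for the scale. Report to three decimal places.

sum of item variances = 1.259 + 1.708 + 1.121 + 0.632 = 4.720
α = (k/(k−1))·(1 − sum of item variances/Var(T)) = (4/3)·(1 − 4.720/11.314) = 0.777

α = 0.777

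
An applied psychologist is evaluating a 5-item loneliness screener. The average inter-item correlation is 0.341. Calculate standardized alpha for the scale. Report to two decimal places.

standardized alpha = 0.72

Standardized α = k·r̄ / (1 + (k−1)·r̄) = 5 × 0.341 / (1 + 4 × 0.341)
  = 1.7050 / 2.3640 = 0.72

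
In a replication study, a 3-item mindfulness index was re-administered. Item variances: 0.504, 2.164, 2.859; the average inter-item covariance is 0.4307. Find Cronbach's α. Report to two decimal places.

Σσ²ᵢ = 0.504 + 2.164 + 2.859 = 5.527
Sum of the 3 distinct covariances = 3 × 0.4307 = 1.2921
σ²_T = Σσ²ᵢ + 2·Σcov = 5.527 + 2 × 1.2921 = 8.1112
α = (3/2)·(1 − 5.527/8.1112) = 0.48

Cronbach's α = 0.48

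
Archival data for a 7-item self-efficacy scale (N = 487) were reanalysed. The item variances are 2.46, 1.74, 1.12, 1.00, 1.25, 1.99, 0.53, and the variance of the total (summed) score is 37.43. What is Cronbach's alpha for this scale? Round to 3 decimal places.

α = 0.852

Σσ²ᵢ = 2.46 + 1.74 + 1.12 + 1.00 + 1.25 + 1.99 + 0.53 = 10.09
α = (k/(k−1))·(1 − Σσ²ᵢ/total variance) = (7/6)·(1 − 10.09/37.43) = 0.852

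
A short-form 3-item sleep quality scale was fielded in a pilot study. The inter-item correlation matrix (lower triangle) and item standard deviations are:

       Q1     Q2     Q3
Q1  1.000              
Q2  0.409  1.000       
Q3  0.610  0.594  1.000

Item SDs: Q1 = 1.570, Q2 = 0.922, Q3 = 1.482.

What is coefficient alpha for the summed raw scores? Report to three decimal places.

Σσ²ᵢ = 1.570² + 0.922² + 1.482² = 5.5113
Covariances σ_ij = r_ij · s_i · s_j:
  σ(Q1,Q2) = 0.409 × 1.570 × 0.922 = 0.5920
  σ(Q1,Q3) = 0.610 × 1.570 × 1.482 = 1.4193
  σ(Q2,Q3) = 0.594 × 0.922 × 1.482 = 0.8116
σ²_T = Σσ²ᵢ + 2·Σσ_ij = 5.5113 + 2 × 2.8229 = 11.1571
α = (3/2)·(1 − 5.5113/11.1571) = 0.759

α = 0.759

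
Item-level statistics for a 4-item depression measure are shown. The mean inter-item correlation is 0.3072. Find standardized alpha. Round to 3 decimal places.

Standardized α = k·r̄ / (1 + (k−1)·r̄) = 4 × 0.3072 / (1 + 3 × 0.3072)
  = 1.2288 / 1.9216 = 0.639

α = 0.639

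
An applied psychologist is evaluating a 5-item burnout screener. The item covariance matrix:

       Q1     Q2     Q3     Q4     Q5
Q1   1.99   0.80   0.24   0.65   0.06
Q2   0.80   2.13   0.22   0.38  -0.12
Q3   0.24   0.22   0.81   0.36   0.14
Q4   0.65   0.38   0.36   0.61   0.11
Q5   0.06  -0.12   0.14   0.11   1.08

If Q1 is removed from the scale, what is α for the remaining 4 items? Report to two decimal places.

Remaining items: Q2, Q3, Q4, Q5 (k = 4).
Σσ²ᵢ = 2.13 + 0.81 + 0.61 + 1.08 = 4.63
σ²_total = 4.63 + 2 × 1.09 = 6.81
α (item deleted) = (4/3)·(1 − 4.63/6.81) = 0.43

α = 0.43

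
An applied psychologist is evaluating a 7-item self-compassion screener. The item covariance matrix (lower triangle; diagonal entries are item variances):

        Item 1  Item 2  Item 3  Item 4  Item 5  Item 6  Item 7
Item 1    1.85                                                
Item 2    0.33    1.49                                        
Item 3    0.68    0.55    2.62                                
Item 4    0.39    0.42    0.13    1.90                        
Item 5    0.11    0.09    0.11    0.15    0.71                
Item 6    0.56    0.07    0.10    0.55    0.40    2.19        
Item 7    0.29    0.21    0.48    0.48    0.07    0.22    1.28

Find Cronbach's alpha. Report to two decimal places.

sum of item variances = 1.85 + 1.49 + 2.62 + 1.90 + 0.71 + 2.19 + 1.28 = 12.04
Σ_{i<j} σ_ij = 6.39
total variance = 12.04 + 2 × 6.39 = 24.82
α = (k/(k−1))·(1 − sum of item variances/total variance) = (7/6)·(1 − 12.04/24.82) = 0.60

α = 0.60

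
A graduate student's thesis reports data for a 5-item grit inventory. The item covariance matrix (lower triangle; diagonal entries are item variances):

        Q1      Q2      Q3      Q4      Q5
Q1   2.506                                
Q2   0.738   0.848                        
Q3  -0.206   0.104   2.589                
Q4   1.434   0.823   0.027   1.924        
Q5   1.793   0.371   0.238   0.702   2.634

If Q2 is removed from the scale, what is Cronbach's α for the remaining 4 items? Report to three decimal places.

Remaining items: Q1, Q3, Q4, Q5 (k = 4).
ΣVar(i) = 2.506 + 2.589 + 1.924 + 2.634 = 9.653
Var(T) = 9.653 + 2 × 3.988 = 17.629
α (item deleted) = (4/3)·(1 − 9.653/17.629) = 0.603

Cronbach's α = 0.603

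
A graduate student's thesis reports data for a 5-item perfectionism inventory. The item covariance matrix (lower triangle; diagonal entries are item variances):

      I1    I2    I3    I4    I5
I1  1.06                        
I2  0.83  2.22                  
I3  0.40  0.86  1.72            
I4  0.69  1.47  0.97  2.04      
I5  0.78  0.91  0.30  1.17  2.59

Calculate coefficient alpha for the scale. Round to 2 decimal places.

Σσᵢ² = 1.06 + 2.22 + 1.72 + 2.04 + 2.59 = 9.63
Sum of off-diagonal covariances = 8.38
σ²_total = 9.63 + 2 × 8.38 = 26.39
α = (k/(k−1))·(1 − Σσᵢ²/σ²_total) = (5/4)·(1 − 9.63/26.39) = 0.79

α = 0.79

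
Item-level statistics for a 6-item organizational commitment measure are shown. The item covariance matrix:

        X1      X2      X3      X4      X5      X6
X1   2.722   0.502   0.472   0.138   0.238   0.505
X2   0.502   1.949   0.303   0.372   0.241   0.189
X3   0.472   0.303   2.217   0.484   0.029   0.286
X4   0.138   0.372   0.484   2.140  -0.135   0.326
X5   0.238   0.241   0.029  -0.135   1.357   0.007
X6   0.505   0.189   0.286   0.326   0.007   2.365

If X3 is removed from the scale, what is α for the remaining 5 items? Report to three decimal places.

α = 0.389

Remaining items: X1, X2, X4, X5, X6 (k = 5).
Σσᵢ² = 2.722 + 1.949 + 2.140 + 1.357 + 2.365 = 10.533
total variance = 10.533 + 2 × 2.383 = 15.299
α (item deleted) = (5/4)·(1 − 10.533/15.299) = 0.389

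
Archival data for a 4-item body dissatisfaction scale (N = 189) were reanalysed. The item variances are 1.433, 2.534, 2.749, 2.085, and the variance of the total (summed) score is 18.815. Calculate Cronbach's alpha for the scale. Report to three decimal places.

α = 0.710

sum of item variances = 1.433 + 2.534 + 2.749 + 2.085 = 8.801
α = (k/(k−1))·(1 − sum of item variances/total variance) = (4/3)·(1 − 8.801/18.815) = 0.710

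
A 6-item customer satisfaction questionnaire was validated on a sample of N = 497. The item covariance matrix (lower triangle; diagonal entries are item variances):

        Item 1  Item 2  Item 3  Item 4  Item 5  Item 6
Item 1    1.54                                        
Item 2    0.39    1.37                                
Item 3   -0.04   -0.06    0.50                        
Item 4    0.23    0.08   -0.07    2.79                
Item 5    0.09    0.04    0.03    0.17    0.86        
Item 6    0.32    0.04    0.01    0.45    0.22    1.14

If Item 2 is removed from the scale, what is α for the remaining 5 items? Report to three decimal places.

α = 0.365

Remaining items: Item 1, Item 3, Item 4, Item 5, Item 6 (k = 5).
ΣVar(i) = 1.54 + 0.50 + 2.79 + 0.86 + 1.14 = 6.83
total variance = 6.83 + 2 × 1.41 = 9.65
α (item deleted) = (5/4)·(1 − 6.83/9.65) = 0.365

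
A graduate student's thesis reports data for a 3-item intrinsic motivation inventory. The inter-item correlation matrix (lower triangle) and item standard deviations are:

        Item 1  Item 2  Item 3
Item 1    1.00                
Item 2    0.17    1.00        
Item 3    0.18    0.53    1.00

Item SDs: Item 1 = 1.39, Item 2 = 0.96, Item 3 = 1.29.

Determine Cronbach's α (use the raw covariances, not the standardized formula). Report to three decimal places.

α = 0.522

Σσ²ᵢ = 1.39² + 0.96² + 1.29² = 4.5178
Covariances σ_ij = r_ij · s_i · s_j:
  σ(Item 1,Item 2) = 0.17 × 1.39 × 0.96 = 0.2268
  σ(Item 1,Item 3) = 0.18 × 1.39 × 1.29 = 0.3228
  σ(Item 2,Item 3) = 0.53 × 0.96 × 1.29 = 0.6564
σ²_T = Σσ²ᵢ + 2·Σσ_ij = 4.5178 + 2 × 1.2060 = 6.9298
α = (3/2)·(1 − 4.5178/6.9298) = 0.522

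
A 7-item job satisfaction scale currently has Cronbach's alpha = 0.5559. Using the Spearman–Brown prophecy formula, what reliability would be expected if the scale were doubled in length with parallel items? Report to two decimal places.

Length factor m = 2
α' = m·α / (1 + (m−1)·α)
   = 2 × 0.5559 / (1 + (2 − 1) × 0.5559)
   = 1.1118 / 1.5559 = 0.71

predicted reliability = 0.71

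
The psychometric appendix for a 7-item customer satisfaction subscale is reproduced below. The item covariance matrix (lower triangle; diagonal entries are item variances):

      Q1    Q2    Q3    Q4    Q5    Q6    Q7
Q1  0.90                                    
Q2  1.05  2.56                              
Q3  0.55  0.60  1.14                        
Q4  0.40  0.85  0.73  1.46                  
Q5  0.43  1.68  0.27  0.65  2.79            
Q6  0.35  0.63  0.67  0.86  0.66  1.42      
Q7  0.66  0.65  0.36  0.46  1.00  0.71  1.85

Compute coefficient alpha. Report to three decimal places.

coefficient alpha = 0.818

sum of item variances = 0.90 + 2.56 + 1.14 + 1.46 + 2.79 + 1.42 + 1.85 = 12.12
Sum of off-diagonal covariances = 14.22
total variance = 12.12 + 2 × 14.22 = 40.56
α = (k/(k−1))·(1 − sum of item variances/total variance) = (7/6)·(1 − 12.12/40.56) = 0.818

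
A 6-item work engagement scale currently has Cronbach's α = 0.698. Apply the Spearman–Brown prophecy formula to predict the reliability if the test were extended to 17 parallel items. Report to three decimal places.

Length factor m = 17/6 = 2.8333
α' = m·α / (1 + (m−1)·α)
   = 17/6 × 0.698 / (1 + (17/6 − 1) × 0.698)
   = 1.9777 / 2.2797 = 0.868

predicted reliability = 0.868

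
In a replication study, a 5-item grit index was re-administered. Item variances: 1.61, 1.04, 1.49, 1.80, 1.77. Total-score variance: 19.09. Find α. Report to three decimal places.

α = 0.745

sum of item variances = 1.61 + 1.04 + 1.49 + 1.80 + 1.77 = 7.71
α = (k/(k−1))·(1 − sum of item variances/σ²_total) = (5/4)·(1 − 7.71/19.09) = 0.745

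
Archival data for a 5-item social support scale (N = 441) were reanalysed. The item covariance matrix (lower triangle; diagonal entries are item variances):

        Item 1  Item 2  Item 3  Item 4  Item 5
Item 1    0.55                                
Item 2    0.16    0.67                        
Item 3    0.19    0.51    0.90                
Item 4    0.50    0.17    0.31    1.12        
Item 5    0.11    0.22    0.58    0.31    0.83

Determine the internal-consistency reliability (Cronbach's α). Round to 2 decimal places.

Cronbach's α = 0.75

ΣVar(i) = 0.55 + 0.67 + 0.90 + 1.12 + 0.83 = 4.07
Σ_{i<j} σ_ij = 3.06
σ²_total = 4.07 + 2 × 3.06 = 10.19
α = (k/(k−1))·(1 − ΣVar(i)/σ²_total) = (5/4)·(1 − 4.07/10.19) = 0.75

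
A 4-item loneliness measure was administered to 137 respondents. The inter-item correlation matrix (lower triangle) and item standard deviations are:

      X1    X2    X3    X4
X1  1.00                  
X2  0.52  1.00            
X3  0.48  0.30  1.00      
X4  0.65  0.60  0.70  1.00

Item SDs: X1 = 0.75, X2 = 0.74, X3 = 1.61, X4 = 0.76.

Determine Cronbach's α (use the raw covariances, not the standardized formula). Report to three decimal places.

Σσ²ᵢ = 0.75² + 0.74² + 1.61² + 0.76² = 4.2798
Covariances σ_ij = r_ij · s_i · s_j:
  σ(X1,X2) = 0.52 × 0.75 × 0.74 = 0.2886
  σ(X1,X3) = 0.48 × 0.75 × 1.61 = 0.5796
  σ(X1,X4) = 0.65 × 0.75 × 0.76 = 0.3705
  σ(X2,X3) = 0.30 × 0.74 × 1.61 = 0.3574
  σ(X2,X4) = 0.60 × 0.74 × 0.76 = 0.3374
  σ(X3,X4) = 0.70 × 1.61 × 0.76 = 0.8565
σ²_T = Σσ²ᵢ + 2·Σσ_ij = 4.2798 + 2 × 2.7900 = 9.8598
α = (4/3)·(1 − 4.2798/9.8598) = 0.755

α = 0.755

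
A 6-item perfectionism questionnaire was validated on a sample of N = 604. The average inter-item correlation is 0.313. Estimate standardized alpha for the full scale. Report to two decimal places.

Standardized α = k·r̄ / (1 + (k−1)·r̄) = 6 × 0.313 / (1 + 5 × 0.313)
  = 1.8780 / 2.5650 = 0.73

standardized alpha = 0.73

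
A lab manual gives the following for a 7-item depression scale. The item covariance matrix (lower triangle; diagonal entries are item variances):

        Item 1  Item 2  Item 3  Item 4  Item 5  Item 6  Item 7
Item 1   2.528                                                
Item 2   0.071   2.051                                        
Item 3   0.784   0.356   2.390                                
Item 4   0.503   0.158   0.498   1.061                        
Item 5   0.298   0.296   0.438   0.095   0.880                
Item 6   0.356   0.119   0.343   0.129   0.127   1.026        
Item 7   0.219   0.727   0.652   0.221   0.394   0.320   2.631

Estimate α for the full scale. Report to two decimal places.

sum of item variances = 2.528 + 2.051 + 2.390 + 1.061 + 0.880 + 1.026 + 2.631 = 12.567
Sum of off-diagonal covariances = 7.104
σ²_T = 12.567 + 2 × 7.104 = 26.775
α = (k/(k−1))·(1 − sum of item variances/σ²_T) = (7/6)·(1 − 12.567/26.775) = 0.62

α = 0.62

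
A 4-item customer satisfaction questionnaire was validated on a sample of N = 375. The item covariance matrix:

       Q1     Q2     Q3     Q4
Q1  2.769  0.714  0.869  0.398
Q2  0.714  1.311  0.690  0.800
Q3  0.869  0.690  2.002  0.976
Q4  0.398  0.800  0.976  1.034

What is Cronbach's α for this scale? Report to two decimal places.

α = 0.74

sum of item variances = 2.769 + 1.311 + 2.002 + 1.034 = 7.116
Sum of off-diagonal covariances = 4.447
σ²_total = 7.116 + 2 × 4.447 = 16.010
α = (k/(k−1))·(1 − sum of item variances/σ²_total) = (4/3)·(1 − 7.116/16.010) = 0.74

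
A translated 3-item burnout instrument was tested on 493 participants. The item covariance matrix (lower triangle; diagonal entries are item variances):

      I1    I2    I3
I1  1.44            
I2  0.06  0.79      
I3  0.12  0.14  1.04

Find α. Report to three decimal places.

α = 0.246

Σσᵢ² = 1.44 + 0.79 + 1.04 = 3.27
Σ_{i<j} σ_ij = 0.32
total variance = 3.27 + 2 × 0.32 = 3.91
α = (k/(k−1))·(1 − Σσᵢ²/total variance) = (3/2)·(1 − 3.27/3.91) = 0.246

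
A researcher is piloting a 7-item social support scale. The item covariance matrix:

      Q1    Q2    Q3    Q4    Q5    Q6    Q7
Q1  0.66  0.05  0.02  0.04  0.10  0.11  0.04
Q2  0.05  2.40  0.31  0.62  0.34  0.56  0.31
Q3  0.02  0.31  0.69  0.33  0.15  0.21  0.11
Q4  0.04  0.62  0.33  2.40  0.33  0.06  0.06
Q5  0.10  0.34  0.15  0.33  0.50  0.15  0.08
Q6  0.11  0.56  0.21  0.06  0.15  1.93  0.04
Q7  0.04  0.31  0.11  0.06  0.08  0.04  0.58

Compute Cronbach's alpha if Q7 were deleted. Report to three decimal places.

Cronbach's alpha = 0.529

Remaining items: Q1, Q2, Q3, Q4, Q5, Q6 (k = 6).
Σσᵢ² = 0.66 + 2.40 + 0.69 + 2.40 + 0.50 + 1.93 = 8.58
total variance = 8.58 + 2 × 3.38 = 15.34
α (item deleted) = (6/5)·(1 − 8.58/15.34) = 0.529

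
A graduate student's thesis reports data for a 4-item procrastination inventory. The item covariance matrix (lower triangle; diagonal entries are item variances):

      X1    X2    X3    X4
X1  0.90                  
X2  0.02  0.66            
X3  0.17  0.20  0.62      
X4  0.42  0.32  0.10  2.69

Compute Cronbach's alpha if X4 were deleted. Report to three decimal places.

Cronbach's alpha = 0.395

Remaining items: X1, X2, X3 (k = 3).
ΣVar(i) = 0.90 + 0.66 + 0.62 = 2.18
σ²_T = 2.18 + 2 × 0.39 = 2.96
α (item deleted) = (3/2)·(1 − 2.18/2.96) = 0.395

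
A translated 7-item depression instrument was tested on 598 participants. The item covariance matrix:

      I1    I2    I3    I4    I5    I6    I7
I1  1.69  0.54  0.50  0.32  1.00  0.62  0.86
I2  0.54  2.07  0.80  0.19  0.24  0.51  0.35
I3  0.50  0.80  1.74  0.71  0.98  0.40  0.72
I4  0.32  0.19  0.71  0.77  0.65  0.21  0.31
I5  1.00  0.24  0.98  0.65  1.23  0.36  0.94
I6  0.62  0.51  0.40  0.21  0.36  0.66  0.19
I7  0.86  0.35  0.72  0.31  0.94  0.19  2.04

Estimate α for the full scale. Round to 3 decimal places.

sum of item variances = 1.69 + 2.07 + 1.74 + 0.77 + 1.23 + 0.66 + 2.04 = 10.20
Sum of the distinct covariances = 11.40
total variance = 10.20 + 2 × 11.40 = 33.00
α = (k/(k−1))·(1 − sum of item variances/total variance) = (7/6)·(1 − 10.20/33.00) = 0.806

α = 0.806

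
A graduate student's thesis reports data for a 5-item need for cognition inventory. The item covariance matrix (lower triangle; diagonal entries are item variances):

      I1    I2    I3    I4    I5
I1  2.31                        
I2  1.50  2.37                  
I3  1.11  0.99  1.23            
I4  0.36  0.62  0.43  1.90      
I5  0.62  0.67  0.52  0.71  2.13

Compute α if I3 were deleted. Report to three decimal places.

Remaining items: I1, I2, I4, I5 (k = 4).
sum of item variances = 2.31 + 2.37 + 1.90 + 2.13 = 8.71
σ²_total = 8.71 + 2 × 4.48 = 17.67
α (item deleted) = (4/3)·(1 − 8.71/17.67) = 0.676

α = 0.676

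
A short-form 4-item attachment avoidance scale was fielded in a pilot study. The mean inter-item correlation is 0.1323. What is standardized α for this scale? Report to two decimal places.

α = 0.38

Standardized α = k·r̄ / (1 + (k−1)·r̄) = 4 × 0.1323 / (1 + 3 × 0.1323)
  = 0.5292 / 1.3969 = 0.38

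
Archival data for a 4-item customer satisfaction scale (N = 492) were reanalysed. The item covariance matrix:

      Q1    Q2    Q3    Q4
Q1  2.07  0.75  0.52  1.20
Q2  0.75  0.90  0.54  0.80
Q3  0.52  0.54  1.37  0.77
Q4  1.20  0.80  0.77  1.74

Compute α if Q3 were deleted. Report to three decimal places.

Remaining items: Q1, Q2, Q4 (k = 3).
Σσᵢ² = 2.07 + 0.90 + 1.74 = 4.71
σ²_T = 4.71 + 2 × 2.75 = 10.21
α (item deleted) = (3/2)·(1 − 4.71/10.21) = 0.808

α = 0.808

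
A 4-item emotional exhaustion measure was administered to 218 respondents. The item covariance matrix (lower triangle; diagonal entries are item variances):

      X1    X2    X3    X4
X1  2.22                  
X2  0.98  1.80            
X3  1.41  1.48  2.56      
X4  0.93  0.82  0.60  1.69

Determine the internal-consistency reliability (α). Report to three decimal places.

ΣVar(i) = 2.22 + 1.80 + 2.56 + 1.69 = 8.27
Sum of off-diagonal covariances = 6.22
Var(T) = 8.27 + 2 × 6.22 = 20.71
α = (k/(k−1))·(1 − ΣVar(i)/Var(T)) = (4/3)·(1 − 8.27/20.71) = 0.801

α = 0.801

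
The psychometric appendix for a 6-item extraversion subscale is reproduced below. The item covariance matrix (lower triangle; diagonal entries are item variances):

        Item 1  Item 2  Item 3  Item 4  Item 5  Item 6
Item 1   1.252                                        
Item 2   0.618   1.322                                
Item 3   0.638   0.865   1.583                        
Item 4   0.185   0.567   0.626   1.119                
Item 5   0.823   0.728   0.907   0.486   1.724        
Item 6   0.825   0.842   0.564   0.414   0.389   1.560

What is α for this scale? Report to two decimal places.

ΣVar(i) = 1.252 + 1.322 + 1.583 + 1.119 + 1.724 + 1.560 = 8.560
Sum of off-diagonal covariances = 9.477
σ²_T = 8.560 + 2 × 9.477 = 27.514
α = (k/(k−1))·(1 − ΣVar(i)/σ²_T) = (6/5)·(1 − 8.560/27.514) = 0.83

α = 0.83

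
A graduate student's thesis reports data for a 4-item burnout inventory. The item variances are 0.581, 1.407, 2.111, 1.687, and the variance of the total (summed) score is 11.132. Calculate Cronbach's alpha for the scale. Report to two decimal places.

Cronbach's alpha = 0.64

Σσ²ᵢ = 0.581 + 1.407 + 2.111 + 1.687 = 5.786
α = (k/(k−1))·(1 − Σσ²ᵢ/σ²_T) = (4/3)·(1 − 5.786/11.132) = 0.64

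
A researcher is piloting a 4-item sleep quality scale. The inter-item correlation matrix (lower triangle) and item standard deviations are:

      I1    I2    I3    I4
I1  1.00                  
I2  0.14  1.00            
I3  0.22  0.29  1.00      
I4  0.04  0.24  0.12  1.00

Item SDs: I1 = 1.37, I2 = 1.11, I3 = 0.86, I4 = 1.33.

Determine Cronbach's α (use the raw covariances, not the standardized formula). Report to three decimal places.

α = 0.425

Σσ²ᵢ = 1.37² + 1.11² + 0.86² + 1.33² = 5.6175
Covariances σ_ij = r_ij · s_i · s_j:
  σ(I1,I2) = 0.14 × 1.37 × 1.11 = 0.2129
  σ(I1,I3) = 0.22 × 1.37 × 0.86 = 0.2592
  σ(I1,I4) = 0.04 × 1.37 × 1.33 = 0.0729
  σ(I2,I3) = 0.29 × 1.11 × 0.86 = 0.2768
  σ(I2,I4) = 0.24 × 1.11 × 1.33 = 0.3543
  σ(I3,I4) = 0.12 × 0.86 × 1.33 = 0.1373
σ²_T = Σσ²ᵢ + 2·Σσ_ij = 5.6175 + 2 × 1.3134 = 8.2443
α = (4/3)·(1 − 5.6175/8.2443) = 0.425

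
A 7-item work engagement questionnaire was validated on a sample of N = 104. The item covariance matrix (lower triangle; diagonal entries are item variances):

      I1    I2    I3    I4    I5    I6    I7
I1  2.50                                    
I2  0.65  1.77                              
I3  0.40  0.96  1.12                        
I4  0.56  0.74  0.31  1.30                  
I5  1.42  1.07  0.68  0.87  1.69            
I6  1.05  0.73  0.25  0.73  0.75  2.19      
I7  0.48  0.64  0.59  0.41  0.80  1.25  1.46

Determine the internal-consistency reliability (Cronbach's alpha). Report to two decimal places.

Σσᵢ² = 2.50 + 1.77 + 1.12 + 1.30 + 1.69 + 2.19 + 1.46 = 12.03
Sum of off-diagonal covariances = 15.34
Var(T) = 12.03 + 2 × 15.34 = 42.71
α = (k/(k−1))·(1 − Σσᵢ²/Var(T)) = (7/6)·(1 − 12.03/42.71) = 0.84

α = 0.84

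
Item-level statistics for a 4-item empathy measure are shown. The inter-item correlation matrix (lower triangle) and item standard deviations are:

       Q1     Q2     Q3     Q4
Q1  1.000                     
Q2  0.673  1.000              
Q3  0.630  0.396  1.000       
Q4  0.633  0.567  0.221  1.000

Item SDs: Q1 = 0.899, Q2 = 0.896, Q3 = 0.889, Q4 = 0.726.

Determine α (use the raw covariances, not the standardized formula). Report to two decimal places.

α = 0.81

Σσ²ᵢ = 0.899² + 0.896² + 0.889² + 0.726² = 2.9284
Covariances σ_ij = r_ij · s_i · s_j:
  σ(Q1,Q2) = 0.673 × 0.899 × 0.896 = 0.5421
  σ(Q1,Q3) = 0.630 × 0.899 × 0.889 = 0.5035
  σ(Q1,Q4) = 0.633 × 0.899 × 0.726 = 0.4131
  σ(Q2,Q3) = 0.396 × 0.896 × 0.889 = 0.3154
  σ(Q2,Q4) = 0.567 × 0.896 × 0.726 = 0.3688
  σ(Q3,Q4) = 0.221 × 0.889 × 0.726 = 0.1426
σ²_T = Σσ²ᵢ + 2·Σσ_ij = 2.9284 + 2 × 2.2855 = 7.4994
α = (4/3)·(1 − 2.9284/7.4994) = 0.81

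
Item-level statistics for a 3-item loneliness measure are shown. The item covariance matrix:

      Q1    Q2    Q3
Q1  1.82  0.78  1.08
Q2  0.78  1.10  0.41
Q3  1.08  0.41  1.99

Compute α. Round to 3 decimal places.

α = 0.721

sum of item variances = 1.82 + 1.10 + 1.99 = 4.91
Σ_{i<j} σ_ij = 2.27
total variance = 4.91 + 2 × 2.27 = 9.45
α = (k/(k−1))·(1 − sum of item variances/total variance) = (3/2)·(1 − 4.91/9.45) = 0.721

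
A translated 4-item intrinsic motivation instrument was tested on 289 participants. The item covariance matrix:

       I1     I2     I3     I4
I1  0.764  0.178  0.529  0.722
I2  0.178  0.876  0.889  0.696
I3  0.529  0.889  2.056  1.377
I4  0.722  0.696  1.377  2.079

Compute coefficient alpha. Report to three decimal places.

sum of item variances = 0.764 + 0.876 + 2.056 + 2.079 = 5.775
Σ_{i<j} σ_ij = 4.391
total variance = 5.775 + 2 × 4.391 = 14.557
α = (k/(k−1))·(1 − sum of item variances/total variance) = (4/3)·(1 − 5.775/14.557) = 0.804

α = 0.804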